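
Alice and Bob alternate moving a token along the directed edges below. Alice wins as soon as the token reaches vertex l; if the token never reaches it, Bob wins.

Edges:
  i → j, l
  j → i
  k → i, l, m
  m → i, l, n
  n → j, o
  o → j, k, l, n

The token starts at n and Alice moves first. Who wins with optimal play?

Alice

Track states (vertex, player-to-move).
A0 = {(l,Alice), (l,Bob)}
A1: add {(i,Alice), (k,Alice), (m,Alice), (o,Alice)}.
A2: add {(j,Bob), (k,Bob)}.
A3: add {(n,Alice)}.
(n,Alice) ∈ A3 ⇒ Alice forces the target.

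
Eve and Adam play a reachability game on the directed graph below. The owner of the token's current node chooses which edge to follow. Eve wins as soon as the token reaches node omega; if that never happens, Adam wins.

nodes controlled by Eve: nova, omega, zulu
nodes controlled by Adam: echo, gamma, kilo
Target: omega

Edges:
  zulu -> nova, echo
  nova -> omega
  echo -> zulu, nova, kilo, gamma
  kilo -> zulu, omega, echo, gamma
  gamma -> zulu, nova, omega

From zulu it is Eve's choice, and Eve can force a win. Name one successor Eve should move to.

nova

A0 = {omega}
A1: add {nova} — nova (Eve) has nova→omega.
A2: add {zulu} — zulu (Eve) has zulu→nova.
A3: add {gamma} — gamma (Adam): all of {zulu, nova, omega} already in.
A4 = A3; e.g. echo (Adam) can still go to kilo. Fixed point.
From zulu, successor nova is in the attractor (rank 1); the other successor echo is not.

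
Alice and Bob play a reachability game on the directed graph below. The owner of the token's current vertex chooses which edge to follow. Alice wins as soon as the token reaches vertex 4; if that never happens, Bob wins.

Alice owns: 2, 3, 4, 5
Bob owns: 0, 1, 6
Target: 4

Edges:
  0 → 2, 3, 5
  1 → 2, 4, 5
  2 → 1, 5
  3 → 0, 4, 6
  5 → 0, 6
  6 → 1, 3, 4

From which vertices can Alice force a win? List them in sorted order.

3, 4

A0 = {4}
A1: add {3} — 3 (Alice) has 3→4.
A2 = A1; e.g. 0 (Bob) can still go to 2. Fixed point.
Alice's winning region = {3, 4}.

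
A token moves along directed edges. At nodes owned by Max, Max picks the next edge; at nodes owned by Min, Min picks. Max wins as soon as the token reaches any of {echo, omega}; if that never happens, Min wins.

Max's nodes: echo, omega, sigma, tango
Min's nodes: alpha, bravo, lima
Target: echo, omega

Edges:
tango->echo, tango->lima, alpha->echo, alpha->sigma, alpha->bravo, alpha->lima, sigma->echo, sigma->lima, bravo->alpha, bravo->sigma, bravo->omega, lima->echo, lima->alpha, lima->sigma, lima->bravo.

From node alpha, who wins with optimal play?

A0 = {echo, omega}
A1: add {sigma, tango} — tango (Max) has tango→echo; sigma (Max) has sigma→echo.
A2 = A1; e.g. alpha (Min) can still go to bravo. Fixed point.
alpha never enters the attractor, so Min can avoid the target forever.

Min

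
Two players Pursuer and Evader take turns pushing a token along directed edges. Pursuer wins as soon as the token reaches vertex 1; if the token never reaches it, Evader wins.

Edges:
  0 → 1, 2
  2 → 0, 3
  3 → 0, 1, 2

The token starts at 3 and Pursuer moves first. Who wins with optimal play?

Track states (vertex, player-to-move).
A0 = {(1,Pursuer), (1,Evader)}
A1: add {(0,Pursuer), (3,Pursuer)}.
(3,Pursuer) ∈ A1 ⇒ Pursuer forces the target.

Pursuer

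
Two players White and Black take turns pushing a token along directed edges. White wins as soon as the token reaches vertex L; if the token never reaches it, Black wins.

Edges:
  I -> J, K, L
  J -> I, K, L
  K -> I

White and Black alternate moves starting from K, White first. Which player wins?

Black

Track states (vertex, player-to-move).
A0 = {(L,White), (L,Black)}
A1: add {(I,White), (J,White)}.
A2: add {(K,Black)}.
A3 = A2; e.g. (I,Black) stays out. (K,White) never enters ⇒ Black avoids the target.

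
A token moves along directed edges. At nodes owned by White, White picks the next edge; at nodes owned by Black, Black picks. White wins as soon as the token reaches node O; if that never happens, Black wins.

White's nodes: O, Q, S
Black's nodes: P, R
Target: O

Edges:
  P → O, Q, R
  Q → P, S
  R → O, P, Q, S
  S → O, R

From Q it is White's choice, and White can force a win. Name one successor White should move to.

A0 = {O}
A1: add {S} — S (White) has S→O.
A2: add {Q} — Q (White) has Q→S.
A3 = A2; e.g. P (Black) can still go to R. Fixed point.
From Q, successor S is in the attractor (rank 1); the other successor P is not.

S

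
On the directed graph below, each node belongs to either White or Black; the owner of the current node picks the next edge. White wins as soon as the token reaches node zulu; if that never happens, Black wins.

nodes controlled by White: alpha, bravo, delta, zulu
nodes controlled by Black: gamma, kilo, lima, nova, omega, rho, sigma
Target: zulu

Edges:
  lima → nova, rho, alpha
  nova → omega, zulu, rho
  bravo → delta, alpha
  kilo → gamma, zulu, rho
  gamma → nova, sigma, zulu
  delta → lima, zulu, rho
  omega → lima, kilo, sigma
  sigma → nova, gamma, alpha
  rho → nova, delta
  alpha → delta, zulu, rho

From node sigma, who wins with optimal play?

A0 = {zulu}
A1: add {alpha, delta} — delta (White) has delta→zulu; alpha (White) has alpha→zulu.
A2: add {bravo} — bravo (White) has bravo→delta.
A3 = A2; e.g. lima (Black) can still go to nova. Fixed point.
sigma never enters the attractor, so Black can avoid the target forever.

Black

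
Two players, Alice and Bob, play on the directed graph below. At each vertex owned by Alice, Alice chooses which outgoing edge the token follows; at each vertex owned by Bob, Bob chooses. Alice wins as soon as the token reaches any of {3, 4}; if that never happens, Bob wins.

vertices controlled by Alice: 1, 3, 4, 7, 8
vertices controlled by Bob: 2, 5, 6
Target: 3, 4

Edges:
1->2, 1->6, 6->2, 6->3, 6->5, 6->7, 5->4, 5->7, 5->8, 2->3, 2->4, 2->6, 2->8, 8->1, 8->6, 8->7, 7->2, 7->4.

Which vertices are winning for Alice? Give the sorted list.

3, 4, 5, 7, 8

A0 = {3, 4}
A1: add {7} — 7 (Alice) has 7→4.
A2: add {8} — 8 (Alice) has 8→7.
A3: add {5} — 5 (Bob): all of {4, 7, 8} already in.
A4 = A3; e.g. 1 (Alice) has no edge into A3. Fixed point.
Alice's winning region = {3, 4, 5, 7, 8}.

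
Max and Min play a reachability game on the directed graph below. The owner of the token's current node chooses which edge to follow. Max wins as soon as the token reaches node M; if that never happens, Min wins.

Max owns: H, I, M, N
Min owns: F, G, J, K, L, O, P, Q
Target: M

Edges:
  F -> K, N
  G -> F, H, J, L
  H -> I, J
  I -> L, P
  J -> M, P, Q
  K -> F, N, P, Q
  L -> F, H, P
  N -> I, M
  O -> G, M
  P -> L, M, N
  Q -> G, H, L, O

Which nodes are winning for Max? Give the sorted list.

M, N

A0 = {M}
A1: add {N} — N (Max) has N→M.
A2 = A1; e.g. F (Min) can still go to K. Fixed point.
Max's winning region = {M, N}.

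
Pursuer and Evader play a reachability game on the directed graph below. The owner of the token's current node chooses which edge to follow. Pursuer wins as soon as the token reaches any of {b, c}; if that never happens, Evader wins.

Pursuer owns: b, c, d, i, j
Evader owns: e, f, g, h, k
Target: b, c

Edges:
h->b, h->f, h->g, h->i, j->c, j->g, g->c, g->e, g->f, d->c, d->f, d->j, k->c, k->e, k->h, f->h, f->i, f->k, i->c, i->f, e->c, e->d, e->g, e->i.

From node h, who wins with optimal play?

Evader

A0 = {b, c}
A1: add {d, i, j} — d (Pursuer) has d→c; i (Pursuer) has i→c; j (Pursuer) has j→c.
A2 = A1; e.g. e (Evader) can still go to g. Fixed point.
h never enters the attractor, so Evader can avoid the target forever.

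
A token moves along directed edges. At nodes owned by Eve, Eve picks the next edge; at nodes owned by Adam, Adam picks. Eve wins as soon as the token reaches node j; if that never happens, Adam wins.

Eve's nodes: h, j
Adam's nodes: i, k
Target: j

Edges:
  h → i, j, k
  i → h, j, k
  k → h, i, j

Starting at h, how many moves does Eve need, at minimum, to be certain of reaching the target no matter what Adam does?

A0 = {j}
A1: add {h} — h (Eve) has h→j.
A2 = A1; e.g. i (Adam) can still go to k. Fixed point.
h enters the attractor at level 1, so Eve can force the target in 1 move from there.

1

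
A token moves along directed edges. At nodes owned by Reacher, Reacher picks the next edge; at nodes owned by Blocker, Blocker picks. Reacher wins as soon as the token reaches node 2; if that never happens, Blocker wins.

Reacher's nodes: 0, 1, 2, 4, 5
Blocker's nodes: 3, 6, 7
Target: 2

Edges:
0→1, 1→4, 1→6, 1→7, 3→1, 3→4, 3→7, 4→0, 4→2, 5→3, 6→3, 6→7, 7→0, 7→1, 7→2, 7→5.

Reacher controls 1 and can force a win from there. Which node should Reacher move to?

A0 = {2}
A1: add {4} — 4 (Reacher) has 4→2.
A2: add {1} — 1 (Reacher) has 1→4.
A3: add {0} — 0 (Reacher) has 0→1.
A4 = A3; e.g. 3 (Blocker) can still go to 7. Fixed point.
From 1, successor 4 is in the attractor (rank 1); the other successors 6, 7 are not.

4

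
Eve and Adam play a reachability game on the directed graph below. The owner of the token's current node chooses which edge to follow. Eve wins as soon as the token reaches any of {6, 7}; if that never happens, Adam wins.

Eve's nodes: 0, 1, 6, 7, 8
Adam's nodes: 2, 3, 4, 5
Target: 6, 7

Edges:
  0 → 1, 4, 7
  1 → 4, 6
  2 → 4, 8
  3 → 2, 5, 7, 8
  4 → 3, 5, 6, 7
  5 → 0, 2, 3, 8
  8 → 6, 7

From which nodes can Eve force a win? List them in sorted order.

A0 = {6, 7}
A1: add {0, 1, 8} — 0 (Eve) has 0→7; 1 (Eve) has 1→6; 8 (Eve) has 8→6.
A2 = A1; e.g. 2 (Adam) can still go to 4. Fixed point.
Eve's winning region = {0, 1, 6, 7, 8}.

0, 1, 6, 7, 8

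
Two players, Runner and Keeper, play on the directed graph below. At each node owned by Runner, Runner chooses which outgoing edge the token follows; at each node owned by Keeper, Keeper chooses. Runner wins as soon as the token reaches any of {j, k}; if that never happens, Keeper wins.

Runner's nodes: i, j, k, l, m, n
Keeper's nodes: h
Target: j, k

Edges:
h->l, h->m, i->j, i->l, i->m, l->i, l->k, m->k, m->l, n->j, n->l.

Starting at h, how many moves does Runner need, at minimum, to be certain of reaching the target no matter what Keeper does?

2

A0 = {j, k}
A1: add {i, l, m, n} — i (Runner) has i→j; l (Runner) has l→k; m (Runner) has m→k; n (Runner) has n→j.
A2: add {h} — h (Keeper): all of {l, m} already in.
A2 = all vertices. Fixed point.
h enters the attractor at level 2, so Runner can force the target in 2 moves from there.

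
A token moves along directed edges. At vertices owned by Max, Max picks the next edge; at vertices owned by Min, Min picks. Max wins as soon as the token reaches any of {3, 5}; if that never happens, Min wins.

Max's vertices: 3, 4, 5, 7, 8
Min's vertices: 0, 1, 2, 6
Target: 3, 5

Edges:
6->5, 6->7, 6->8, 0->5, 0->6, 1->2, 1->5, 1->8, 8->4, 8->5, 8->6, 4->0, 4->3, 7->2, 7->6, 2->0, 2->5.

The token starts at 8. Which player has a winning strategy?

Max

A0 = {3, 5}
A1: add {4, 8} — 4 (Max) has 4→3; 8 (Max) has 8→5.
A2 = A1; e.g. 0 (Min) can still go to 6. Fixed point.
8 ∈ A1, so Max can force the target.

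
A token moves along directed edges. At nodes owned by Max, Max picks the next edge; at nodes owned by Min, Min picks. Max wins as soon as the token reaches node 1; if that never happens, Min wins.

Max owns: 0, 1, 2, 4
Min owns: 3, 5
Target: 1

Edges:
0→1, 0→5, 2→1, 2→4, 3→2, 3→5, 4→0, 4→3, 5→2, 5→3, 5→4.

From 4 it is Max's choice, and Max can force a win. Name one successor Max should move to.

0

A0 = {1}
A1: add {0, 2} — 0 (Max) has 0→1; 2 (Max) has 2→1.
A2: add {4} — 4 (Max) has 4→0.
A3 = A2; e.g. 3 (Min) can still go to 5. Fixed point.
From 4, successor 0 is in the attractor (rank 1); the other successor 3 is not.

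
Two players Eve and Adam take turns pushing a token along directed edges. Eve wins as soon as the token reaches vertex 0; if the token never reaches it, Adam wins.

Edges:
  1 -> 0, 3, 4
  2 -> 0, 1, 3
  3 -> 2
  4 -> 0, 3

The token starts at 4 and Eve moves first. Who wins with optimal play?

Eve

Track states (vertex, player-to-move).
A0 = {(0,Eve), (0,Adam)}
A1: add {(1,Eve), (2,Eve), (4,Eve)}.
(4,Eve) ∈ A1 ⇒ Eve forces the target.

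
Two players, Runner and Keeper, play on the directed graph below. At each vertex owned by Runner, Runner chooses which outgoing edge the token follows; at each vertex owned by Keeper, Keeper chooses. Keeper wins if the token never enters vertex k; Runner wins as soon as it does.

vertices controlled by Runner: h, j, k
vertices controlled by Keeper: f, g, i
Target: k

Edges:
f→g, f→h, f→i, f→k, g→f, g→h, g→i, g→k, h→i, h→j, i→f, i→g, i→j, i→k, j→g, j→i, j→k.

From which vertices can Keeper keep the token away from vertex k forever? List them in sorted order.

f, g, i

A0 = {k}
A1: add {j} — j (Runner) has j→k.
A2: add {h} — h (Runner) has h→j.
A3 = A2; e.g. f (Keeper) can still go to g. Fixed point.
Runner's attractor = {h, j, k}; Keeper avoids the target exactly from the complement.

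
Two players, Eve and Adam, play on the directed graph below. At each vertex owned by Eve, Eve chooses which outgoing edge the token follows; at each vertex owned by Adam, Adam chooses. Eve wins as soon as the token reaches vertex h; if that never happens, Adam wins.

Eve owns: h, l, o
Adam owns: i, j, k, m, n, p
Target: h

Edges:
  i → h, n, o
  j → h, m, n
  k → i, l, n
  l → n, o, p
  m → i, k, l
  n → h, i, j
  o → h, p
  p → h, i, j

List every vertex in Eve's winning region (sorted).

h, l, o

A0 = {h}
A1: add {o} — o (Eve) has o→h.
A2: add {l} — l (Eve) has l→o.
A3 = A2; e.g. i (Adam) can still go to n. Fixed point.
Eve's winning region = {h, l, o}.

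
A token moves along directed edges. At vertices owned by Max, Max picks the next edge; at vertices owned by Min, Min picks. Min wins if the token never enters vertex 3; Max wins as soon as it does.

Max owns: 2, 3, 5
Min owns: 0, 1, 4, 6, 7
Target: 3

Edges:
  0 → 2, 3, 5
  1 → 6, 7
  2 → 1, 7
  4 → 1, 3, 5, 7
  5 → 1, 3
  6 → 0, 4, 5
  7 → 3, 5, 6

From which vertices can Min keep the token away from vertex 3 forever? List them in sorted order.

0, 1, 2, 4, 6, 7

A0 = {3}
A1: add {5} — 5 (Max) has 5→3.
A2 = A1; e.g. 0 (Min) can still go to 2. Fixed point.
Max's attractor = {3, 5}; Min avoids the target exactly from the complement.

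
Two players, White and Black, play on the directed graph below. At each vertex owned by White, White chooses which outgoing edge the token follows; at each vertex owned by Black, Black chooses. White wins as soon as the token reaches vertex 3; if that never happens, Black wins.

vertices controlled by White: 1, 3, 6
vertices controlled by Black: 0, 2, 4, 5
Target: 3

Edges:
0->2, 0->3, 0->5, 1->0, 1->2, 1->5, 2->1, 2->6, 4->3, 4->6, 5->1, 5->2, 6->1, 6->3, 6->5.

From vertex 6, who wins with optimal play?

White

A0 = {3}
A1: add {6} — 6 (White) has 6→3.
6 ∈ A1, so White can force the target.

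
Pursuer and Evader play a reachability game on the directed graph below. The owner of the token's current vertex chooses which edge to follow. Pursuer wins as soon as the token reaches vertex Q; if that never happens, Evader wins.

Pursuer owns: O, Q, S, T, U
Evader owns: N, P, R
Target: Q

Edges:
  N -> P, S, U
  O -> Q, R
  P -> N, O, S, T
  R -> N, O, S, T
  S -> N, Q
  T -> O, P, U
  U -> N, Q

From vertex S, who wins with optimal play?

Pursuer

A0 = {Q}
A1: add {O, S, U} — O (Pursuer) has O→Q; S (Pursuer) has S→Q; U (Pursuer) has U→Q.
S ∈ A1, so Pursuer can force the target.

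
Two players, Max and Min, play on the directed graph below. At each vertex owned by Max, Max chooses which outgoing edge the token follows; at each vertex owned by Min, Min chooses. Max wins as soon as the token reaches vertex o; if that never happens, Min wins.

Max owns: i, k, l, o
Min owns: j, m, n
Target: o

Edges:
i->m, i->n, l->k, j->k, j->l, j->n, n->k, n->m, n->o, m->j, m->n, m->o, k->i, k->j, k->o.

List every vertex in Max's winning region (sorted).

k, l, o

A0 = {o}
A1: add {k} — k (Max) has k→o.
A2: add {l} — l (Max) has l→k.
A3 = A2; e.g. i (Max) has no edge into A2. Fixed point.
Max's winning region = {k, l, o}.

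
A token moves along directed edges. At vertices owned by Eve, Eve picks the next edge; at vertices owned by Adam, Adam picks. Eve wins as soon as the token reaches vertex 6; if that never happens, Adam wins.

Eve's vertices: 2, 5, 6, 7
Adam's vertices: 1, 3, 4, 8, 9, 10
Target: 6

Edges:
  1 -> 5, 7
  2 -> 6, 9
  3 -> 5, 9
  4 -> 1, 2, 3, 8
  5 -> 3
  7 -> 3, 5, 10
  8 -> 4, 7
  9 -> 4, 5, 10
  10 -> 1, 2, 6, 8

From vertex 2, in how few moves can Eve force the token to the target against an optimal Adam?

1

A0 = {6}
A1: add {2} — 2 (Eve) has 2→6.
A2 = A1; e.g. 1 (Adam) can still go to 5. Fixed point.
2 enters the attractor at level 1, so Eve can force the target in 1 move from there.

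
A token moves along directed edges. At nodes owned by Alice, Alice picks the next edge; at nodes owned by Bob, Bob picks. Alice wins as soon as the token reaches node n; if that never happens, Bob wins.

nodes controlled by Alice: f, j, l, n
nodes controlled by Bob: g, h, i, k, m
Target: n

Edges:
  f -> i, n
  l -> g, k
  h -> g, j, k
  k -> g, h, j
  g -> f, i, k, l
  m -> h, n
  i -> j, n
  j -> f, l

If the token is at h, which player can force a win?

A0 = {n}
A1: add {f} — f (Alice) has f→n.
A2: add {j} — j (Alice) has j→f.
A3: add {i} — i (Bob): all of {j, n} already in.
A4 = A3; e.g. g (Bob) can still go to k. Fixed point.
h never enters the attractor, so Bob can avoid the target forever.

Bob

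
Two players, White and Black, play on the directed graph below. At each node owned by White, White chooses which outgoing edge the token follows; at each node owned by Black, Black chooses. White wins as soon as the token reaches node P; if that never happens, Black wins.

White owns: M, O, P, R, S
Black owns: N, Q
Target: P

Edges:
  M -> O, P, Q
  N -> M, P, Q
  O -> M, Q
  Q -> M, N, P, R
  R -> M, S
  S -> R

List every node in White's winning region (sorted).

M, O, P, R, S

A0 = {P}
A1: add {M} — M (White) has M→P.
A2: add {O, R} — O (White) has O→M; R (White) has R→M.
A3: add {S} — S (White) has S→R.
A4 = A3; e.g. N (Black) can still go to Q. Fixed point.
White's winning region = {M, O, P, R, S}.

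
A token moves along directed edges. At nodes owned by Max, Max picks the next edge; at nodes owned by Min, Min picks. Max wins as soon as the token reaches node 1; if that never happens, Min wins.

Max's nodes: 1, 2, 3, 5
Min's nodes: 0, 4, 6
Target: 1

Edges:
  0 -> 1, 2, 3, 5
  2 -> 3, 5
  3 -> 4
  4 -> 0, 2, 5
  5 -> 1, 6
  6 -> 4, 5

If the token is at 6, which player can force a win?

A0 = {1}
A1: add {5} — 5 (Max) has 5→1.
A2: add {2} — 2 (Max) has 2→5.
A3 = A2; e.g. 0 (Min) can still go to 3. Fixed point.
6 never enters the attractor, so Min can avoid the target forever.

Min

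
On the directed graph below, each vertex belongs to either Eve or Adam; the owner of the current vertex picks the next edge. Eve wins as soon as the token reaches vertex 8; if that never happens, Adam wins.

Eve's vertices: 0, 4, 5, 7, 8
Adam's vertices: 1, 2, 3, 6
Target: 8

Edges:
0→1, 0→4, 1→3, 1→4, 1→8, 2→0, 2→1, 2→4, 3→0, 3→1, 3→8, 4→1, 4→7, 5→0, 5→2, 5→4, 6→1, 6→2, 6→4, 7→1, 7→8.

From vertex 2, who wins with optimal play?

Adam

A0 = {8}
A1: add {7} — 7 (Eve) has 7→8.
A2: add {4} — 4 (Eve) has 4→7.
A3: add {0, 5} — 0 (Eve) has 0→4; 5 (Eve) has 5→4.
A4 = A3; e.g. 1 (Adam) can still go to 3. Fixed point.
2 never enters the attractor, so Adam can avoid the target forever.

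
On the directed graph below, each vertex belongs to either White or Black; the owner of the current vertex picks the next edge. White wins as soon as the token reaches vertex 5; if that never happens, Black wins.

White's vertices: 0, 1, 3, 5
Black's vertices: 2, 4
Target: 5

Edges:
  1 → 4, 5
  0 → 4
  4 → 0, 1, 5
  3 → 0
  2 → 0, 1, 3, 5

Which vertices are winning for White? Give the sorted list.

A0 = {5}
A1: add {1} — 1 (White) has 1→5.
A2 = A1; e.g. 0 (White) has no edge into A1. Fixed point.
White's winning region = {1, 5}.

1, 5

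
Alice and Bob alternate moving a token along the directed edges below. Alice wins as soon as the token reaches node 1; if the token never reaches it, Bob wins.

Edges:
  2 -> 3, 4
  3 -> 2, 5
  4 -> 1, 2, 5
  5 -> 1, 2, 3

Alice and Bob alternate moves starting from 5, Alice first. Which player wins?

Track states (vertex, player-to-move).
A0 = {(1,Alice), (1,Bob)}
A1: add {(4,Alice), (5,Alice)}.
(5,Alice) ∈ A1 ⇒ Alice forces the target.

Alice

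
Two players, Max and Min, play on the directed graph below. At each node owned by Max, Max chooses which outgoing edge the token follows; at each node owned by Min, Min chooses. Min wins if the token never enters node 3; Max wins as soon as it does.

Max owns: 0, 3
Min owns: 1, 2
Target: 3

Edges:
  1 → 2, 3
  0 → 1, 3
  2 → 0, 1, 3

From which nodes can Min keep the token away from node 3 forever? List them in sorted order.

1, 2

A0 = {3}
A1: add {0} — 0 (Max) has 0→3.
A2 = A1; e.g. 1 (Min) can still go to 2. Fixed point.
Max's attractor = {0, 3}; Min avoids the target exactly from the complement.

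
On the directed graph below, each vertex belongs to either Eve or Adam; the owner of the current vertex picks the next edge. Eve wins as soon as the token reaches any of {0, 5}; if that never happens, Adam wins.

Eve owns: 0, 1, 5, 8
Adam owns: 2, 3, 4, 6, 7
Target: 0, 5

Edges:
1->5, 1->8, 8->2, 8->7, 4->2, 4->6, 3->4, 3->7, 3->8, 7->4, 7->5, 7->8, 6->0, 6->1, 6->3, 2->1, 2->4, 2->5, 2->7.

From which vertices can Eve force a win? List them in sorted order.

0, 1, 5

A0 = {0, 5}
A1: add {1} — 1 (Eve) has 1→5.
A2 = A1; e.g. 2 (Adam) can still go to 4. Fixed point.
Eve's winning region = {0, 1, 5}.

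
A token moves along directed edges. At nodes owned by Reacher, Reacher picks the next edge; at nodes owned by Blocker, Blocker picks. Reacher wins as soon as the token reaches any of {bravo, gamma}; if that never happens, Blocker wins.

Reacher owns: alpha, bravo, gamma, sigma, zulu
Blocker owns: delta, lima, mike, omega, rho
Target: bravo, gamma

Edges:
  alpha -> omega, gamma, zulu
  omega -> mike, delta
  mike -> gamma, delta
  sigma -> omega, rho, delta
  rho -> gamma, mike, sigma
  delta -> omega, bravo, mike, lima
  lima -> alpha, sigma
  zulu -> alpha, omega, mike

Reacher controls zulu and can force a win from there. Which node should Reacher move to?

alpha

A0 = {bravo, gamma}
A1: add {alpha} — alpha (Reacher) has alpha→gamma.
A2: add {zulu} — zulu (Reacher) has zulu→alpha.
A3 = A2; e.g. omega (Blocker) can still go to mike. Fixed point.
From zulu, successor alpha is in the attractor (rank 1); the other successors mike, omega are not.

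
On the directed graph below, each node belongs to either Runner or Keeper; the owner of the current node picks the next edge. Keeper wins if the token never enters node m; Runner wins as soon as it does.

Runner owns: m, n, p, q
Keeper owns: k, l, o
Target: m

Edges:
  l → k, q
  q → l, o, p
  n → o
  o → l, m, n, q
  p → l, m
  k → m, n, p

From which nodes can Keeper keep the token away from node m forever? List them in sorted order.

A0 = {m}
A1: add {p} — p (Runner) has p→m.
A2: add {q} — q (Runner) has q→p.
A3 = A2; e.g. k (Keeper) can still go to n. Fixed point.
Runner's attractor = {m, p, q}; Keeper avoids the target exactly from the complement.

k, l, n, o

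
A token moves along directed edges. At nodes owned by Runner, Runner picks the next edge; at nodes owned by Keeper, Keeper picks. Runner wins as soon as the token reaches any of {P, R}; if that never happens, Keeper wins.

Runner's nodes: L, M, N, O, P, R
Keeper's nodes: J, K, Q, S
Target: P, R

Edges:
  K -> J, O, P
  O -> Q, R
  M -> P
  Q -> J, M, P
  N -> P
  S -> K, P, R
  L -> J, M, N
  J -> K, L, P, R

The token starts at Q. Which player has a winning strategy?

A0 = {P, R}
A1: add {M, N, O} — M (Runner) has M→P; N (Runner) has N→P; O (Runner) has O→R.
A2: add {L} — L (Runner) has L→M.
A3 = A2; e.g. J (Keeper) can still go to K. Fixed point.
Q never enters the attractor, so Keeper can avoid the target forever.

Keeper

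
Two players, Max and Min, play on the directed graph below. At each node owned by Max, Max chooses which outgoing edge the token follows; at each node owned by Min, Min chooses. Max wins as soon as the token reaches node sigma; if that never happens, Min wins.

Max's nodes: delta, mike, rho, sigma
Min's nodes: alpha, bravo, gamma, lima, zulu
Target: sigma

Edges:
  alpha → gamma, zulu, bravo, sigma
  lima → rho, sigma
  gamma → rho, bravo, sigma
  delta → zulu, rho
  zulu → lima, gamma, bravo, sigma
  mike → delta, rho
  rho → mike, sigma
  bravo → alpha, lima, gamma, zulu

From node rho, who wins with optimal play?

Max

A0 = {sigma}
A1: add {rho} — rho (Max) has rho→sigma.
rho ∈ A1, so Max can force the target.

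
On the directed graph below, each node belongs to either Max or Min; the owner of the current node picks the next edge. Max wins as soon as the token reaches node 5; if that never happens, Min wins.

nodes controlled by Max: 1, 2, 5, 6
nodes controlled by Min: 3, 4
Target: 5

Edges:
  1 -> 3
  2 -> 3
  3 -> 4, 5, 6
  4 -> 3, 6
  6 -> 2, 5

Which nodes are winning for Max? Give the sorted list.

5, 6

A0 = {5}
A1: add {6} — 6 (Max) has 6→5.
A2 = A1; e.g. 1 (Max) has no edge into A1. Fixed point.
Max's winning region = {5, 6}.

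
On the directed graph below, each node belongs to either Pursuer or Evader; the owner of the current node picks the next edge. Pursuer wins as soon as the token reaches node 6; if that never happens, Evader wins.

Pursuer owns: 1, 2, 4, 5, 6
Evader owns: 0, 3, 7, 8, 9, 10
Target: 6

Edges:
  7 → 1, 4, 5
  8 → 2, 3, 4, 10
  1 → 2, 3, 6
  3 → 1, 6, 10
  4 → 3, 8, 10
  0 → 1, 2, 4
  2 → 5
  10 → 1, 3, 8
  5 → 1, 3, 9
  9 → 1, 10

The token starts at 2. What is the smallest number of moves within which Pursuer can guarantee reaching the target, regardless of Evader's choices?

3

A0 = {6}
A1: add {1} — 1 (Pursuer) has 1→6.
A2: add {5} — 5 (Pursuer) has 5→1.
A3: add {2} — 2 (Pursuer) has 2→5.
A4 = A3; e.g. 0 (Evader) can still go to 4. Fixed point.
2 enters the attractor at level 3, so Pursuer can force the target in 3 moves from there.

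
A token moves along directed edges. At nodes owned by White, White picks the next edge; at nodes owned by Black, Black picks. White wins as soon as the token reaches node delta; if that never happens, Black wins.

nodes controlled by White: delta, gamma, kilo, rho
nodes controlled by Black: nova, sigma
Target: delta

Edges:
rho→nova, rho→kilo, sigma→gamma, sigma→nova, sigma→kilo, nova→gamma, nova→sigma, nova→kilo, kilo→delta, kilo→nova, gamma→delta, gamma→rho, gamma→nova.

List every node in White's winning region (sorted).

delta, gamma, kilo, rho

A0 = {delta}
A1: add {gamma, kilo} — gamma (White) has gamma→delta; kilo (White) has kilo→delta.
A2: add {rho} — rho (White) has rho→kilo.
A3 = A2; e.g. sigma (Black) can still go to nova. Fixed point.
White's winning region = {delta, gamma, kilo, rho}.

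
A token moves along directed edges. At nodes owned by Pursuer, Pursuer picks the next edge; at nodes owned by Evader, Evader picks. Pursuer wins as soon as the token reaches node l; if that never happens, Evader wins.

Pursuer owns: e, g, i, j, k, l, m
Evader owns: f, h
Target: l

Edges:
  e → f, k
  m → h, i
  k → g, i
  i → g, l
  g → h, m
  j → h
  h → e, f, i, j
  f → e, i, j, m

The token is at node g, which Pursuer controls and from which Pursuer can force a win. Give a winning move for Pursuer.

A0 = {l}
A1: add {i} — i (Pursuer) has i→l.
A2: add {k, m} — k (Pursuer) has k→i; m (Pursuer) has m→i.
A3: add {e, g} — e (Pursuer) has e→k; g (Pursuer) has g→m.
A4 = A3; e.g. f (Evader) can still go to j. Fixed point.
From g, successor m is in the attractor (rank 2); the other successor h is not.

m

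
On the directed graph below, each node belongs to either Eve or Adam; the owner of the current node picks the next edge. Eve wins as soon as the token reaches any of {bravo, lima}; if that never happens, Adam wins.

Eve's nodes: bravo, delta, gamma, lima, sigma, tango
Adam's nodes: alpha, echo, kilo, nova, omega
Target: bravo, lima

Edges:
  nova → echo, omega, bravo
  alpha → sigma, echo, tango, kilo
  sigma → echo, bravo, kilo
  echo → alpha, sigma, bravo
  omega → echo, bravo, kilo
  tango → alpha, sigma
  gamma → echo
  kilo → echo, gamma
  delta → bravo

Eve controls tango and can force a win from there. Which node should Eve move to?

A0 = {bravo, lima}
A1: add {delta, sigma} — sigma (Eve) has sigma→bravo; delta (Eve) has delta→bravo.
A2: add {tango} — tango (Eve) has tango→sigma.
A3 = A2; e.g. nova (Adam) can still go to echo. Fixed point.
From tango, successor sigma is in the attractor (rank 1); the other successor alpha is not.

sigma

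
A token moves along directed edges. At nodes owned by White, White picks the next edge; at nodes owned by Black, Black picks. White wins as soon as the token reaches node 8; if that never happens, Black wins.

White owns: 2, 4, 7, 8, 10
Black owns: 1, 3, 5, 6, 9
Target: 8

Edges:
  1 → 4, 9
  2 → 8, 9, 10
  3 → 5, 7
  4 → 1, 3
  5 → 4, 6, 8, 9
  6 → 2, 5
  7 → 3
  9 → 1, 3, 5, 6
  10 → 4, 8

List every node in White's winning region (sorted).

2, 8, 10

A0 = {8}
A1: add {2, 10} — 2 (White) has 2→8; 10 (White) has 10→8.
A2 = A1; e.g. 1 (Black) can still go to 4. Fixed point.
White's winning region = {2, 8, 10}.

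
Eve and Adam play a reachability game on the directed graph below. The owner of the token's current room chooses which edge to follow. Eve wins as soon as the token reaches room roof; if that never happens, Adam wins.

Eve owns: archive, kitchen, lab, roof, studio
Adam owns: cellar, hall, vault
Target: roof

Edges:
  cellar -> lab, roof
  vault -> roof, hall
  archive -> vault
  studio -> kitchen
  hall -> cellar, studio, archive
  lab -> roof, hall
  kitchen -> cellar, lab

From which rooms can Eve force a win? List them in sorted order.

cellar, kitchen, lab, roof, studio

A0 = {roof}
A1: add {lab} — lab (Eve) has lab→roof.
A2: add {cellar, kitchen} — cellar (Adam): all of {lab, roof} already in; kitchen (Eve) has kitchen→lab.
A3: add {studio} — studio (Eve) has studio→kitchen.
A4 = A3; e.g. archive (Eve) has no edge into A3. Fixed point.
Eve's winning region = {cellar, kitchen, lab, roof, studio}.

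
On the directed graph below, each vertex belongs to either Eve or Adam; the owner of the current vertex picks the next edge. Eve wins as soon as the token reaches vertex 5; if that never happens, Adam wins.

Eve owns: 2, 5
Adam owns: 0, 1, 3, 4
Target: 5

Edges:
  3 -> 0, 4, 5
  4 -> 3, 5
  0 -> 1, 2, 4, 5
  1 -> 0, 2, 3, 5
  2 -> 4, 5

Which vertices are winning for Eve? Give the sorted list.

2, 5

A0 = {5}
A1: add {2} — 2 (Eve) has 2→5.
A2 = A1; e.g. 0 (Adam) can still go to 1. Fixed point.
Eve's winning region = {2, 5}.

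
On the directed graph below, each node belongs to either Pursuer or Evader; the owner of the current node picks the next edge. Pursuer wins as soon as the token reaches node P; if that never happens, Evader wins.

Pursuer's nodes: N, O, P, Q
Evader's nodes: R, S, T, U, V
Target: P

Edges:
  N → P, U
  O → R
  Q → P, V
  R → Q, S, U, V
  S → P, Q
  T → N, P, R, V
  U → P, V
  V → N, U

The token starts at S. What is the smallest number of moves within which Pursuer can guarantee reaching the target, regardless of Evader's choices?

A0 = {P}
A1: add {N, Q} — N (Pursuer) has N→P; Q (Pursuer) has Q→P.
A2: add {S} — S (Evader): all of {P, Q} already in.
A3 = A2; e.g. O (Pursuer) has no edge into A2. Fixed point.
S enters the attractor at level 2, so Pursuer can force the target in 2 moves from there.

2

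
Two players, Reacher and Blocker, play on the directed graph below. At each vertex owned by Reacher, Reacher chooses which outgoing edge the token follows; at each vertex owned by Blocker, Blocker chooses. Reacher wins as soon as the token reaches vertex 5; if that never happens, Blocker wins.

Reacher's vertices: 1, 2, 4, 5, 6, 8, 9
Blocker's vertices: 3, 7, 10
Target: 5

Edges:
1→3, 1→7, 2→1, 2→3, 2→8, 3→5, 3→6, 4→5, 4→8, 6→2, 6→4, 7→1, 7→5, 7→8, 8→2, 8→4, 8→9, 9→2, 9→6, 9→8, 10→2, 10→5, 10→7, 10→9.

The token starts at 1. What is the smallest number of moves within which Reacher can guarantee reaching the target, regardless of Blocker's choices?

4

A0 = {5}
A1: add {4} — 4 (Reacher) has 4→5.
A2: add {6, 8} — 6 (Reacher) has 6→4; 8 (Reacher) has 8→4.
A3: add {2, 3, 9} — 2 (Reacher) has 2→8; 3 (Blocker): all of {5, 6} already in; 9 (Reacher) has 9→6.
A4: add {1} — 1 (Reacher) has 1→3.
1 enters the attractor at level 4, so Reacher can force the target in 4 moves from there.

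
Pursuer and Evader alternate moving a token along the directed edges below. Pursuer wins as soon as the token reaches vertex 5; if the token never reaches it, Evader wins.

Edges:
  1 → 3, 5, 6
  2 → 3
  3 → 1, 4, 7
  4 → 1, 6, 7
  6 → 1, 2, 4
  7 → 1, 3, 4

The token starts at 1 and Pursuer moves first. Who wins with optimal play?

Track states (vertex, player-to-move).
A0 = {(5,Pursuer), (5,Evader)}
A1: add {(1,Pursuer)}.
(1,Pursuer) ∈ A1 ⇒ Pursuer forces the target.

Pursuer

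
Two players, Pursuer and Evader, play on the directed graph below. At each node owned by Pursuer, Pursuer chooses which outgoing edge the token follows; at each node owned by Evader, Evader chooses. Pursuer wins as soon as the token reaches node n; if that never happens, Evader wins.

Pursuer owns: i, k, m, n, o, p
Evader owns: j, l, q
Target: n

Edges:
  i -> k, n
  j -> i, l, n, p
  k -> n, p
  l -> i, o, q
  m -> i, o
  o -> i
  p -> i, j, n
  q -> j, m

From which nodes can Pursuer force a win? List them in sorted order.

A0 = {n}
A1: add {i, k, p} — i (Pursuer) has i→n; k (Pursuer) has k→n; p (Pursuer) has p→n.
A2: add {m, o} — m (Pursuer) has m→i; o (Pursuer) has o→i.
A3 = A2; e.g. j (Evader) can still go to l. Fixed point.
Pursuer's winning region = {i, k, m, n, o, p}.

i, k, m, n, o, p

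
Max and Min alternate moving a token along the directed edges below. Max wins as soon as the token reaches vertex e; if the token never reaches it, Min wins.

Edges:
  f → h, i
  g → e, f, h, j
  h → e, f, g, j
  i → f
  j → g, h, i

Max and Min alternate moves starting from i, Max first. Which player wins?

Min

Track states (vertex, player-to-move).
A0 = {(e,Max), (e,Min)}
A1: add {(g,Max), (h,Max)}.
A2 = A1; e.g. (f,Max) stays out. (i,Max) never enters ⇒ Min avoids the target.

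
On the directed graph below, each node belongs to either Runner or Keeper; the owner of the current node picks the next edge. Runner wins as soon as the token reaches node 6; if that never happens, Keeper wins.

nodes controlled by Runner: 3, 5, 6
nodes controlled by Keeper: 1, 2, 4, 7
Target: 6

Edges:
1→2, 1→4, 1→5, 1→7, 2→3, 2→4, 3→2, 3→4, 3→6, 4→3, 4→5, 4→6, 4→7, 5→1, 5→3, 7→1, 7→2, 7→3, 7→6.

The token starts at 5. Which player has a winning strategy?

A0 = {6}
A1: add {3} — 3 (Runner) has 3→6.
A2: add {5} — 5 (Runner) has 5→3.
A3 = A2; e.g. 1 (Keeper) can still go to 2. Fixed point.
5 ∈ A2, so Runner can force the target.

Runner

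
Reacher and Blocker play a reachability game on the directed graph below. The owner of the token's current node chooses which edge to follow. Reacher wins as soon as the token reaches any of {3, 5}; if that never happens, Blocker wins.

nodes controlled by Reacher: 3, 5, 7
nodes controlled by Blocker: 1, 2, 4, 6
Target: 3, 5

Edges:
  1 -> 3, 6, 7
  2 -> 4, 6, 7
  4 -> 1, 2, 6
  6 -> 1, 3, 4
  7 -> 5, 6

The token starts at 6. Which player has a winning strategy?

A0 = {3, 5}
A1: add {7} — 7 (Reacher) has 7→5.
A2 = A1; e.g. 1 (Blocker) can still go to 6. Fixed point.
6 never enters the attractor, so Blocker can avoid the target forever.

Blocker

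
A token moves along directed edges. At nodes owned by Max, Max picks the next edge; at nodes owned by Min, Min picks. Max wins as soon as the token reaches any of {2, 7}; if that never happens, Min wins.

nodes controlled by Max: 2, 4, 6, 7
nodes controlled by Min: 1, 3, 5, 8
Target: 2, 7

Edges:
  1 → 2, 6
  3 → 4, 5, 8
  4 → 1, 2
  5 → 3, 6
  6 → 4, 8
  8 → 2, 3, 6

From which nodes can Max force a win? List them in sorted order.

1, 2, 4, 6, 7

A0 = {2, 7}
A1: add {4} — 4 (Max) has 4→2.
A2: add {6} — 6 (Max) has 6→4.
A3: add {1} — 1 (Min): all of {2, 6} already in.
A4 = A3; e.g. 3 (Min) can still go to 5. Fixed point.
Max's winning region = {1, 2, 4, 6, 7}.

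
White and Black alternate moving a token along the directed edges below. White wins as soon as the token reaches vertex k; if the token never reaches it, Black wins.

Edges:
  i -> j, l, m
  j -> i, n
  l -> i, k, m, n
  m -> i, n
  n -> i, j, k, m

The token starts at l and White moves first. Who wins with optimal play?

White

Track states (vertex, player-to-move).
A0 = {(k,White), (k,Black)}
A1: add {(l,White), (n,White)}.
(l,White) ∈ A1 ⇒ White forces the target.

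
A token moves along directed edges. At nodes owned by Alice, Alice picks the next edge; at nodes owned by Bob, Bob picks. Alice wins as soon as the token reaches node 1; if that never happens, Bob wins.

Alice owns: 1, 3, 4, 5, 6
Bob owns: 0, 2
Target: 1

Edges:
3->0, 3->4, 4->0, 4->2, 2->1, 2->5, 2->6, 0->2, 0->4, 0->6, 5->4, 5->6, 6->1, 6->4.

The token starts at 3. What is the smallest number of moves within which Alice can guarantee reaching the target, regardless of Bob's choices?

A0 = {1}
A1: add {6} — 6 (Alice) has 6→1.
A2: add {5} — 5 (Alice) has 5→6.
A3: add {2} — 2 (Bob): all of {1, 5, 6} already in.
A4: add {4} — 4 (Alice) has 4→2.
A5: add {0, 3} — 0 (Bob): all of {2, 4, 6} already in; 3 (Alice) has 3→4.
A5 = all vertices. Fixed point.
3 enters the attractor at level 5, so Alice can force the target in 5 moves from there.

5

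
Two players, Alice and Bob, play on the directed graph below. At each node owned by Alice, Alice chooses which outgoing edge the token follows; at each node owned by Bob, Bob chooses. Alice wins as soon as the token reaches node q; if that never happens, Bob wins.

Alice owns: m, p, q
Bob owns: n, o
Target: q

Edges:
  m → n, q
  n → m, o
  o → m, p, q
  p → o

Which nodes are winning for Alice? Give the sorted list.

A0 = {q}
A1: add {m} — m (Alice) has m→q.
A2 = A1; e.g. n (Bob) can still go to o. Fixed point.
Alice's winning region = {m, q}.

m, q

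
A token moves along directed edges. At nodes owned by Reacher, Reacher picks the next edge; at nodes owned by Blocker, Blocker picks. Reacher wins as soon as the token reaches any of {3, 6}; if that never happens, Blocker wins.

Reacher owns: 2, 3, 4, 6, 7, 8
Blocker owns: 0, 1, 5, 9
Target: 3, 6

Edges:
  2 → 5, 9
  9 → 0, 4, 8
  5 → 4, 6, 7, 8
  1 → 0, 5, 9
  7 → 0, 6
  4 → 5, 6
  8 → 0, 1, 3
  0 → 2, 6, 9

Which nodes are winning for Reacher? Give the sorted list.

2, 3, 4, 5, 6, 7, 8

A0 = {3, 6}
A1: add {4, 7, 8} — 4 (Reacher) has 4→6; 7 (Reacher) has 7→6; 8 (Reacher) has 8→3.
A2: add {5} — 5 (Blocker): all of {4, 6, 7, 8} already in.
A3: add {2} — 2 (Reacher) has 2→5.
A4 = A3; e.g. 0 (Blocker) can still go to 9. Fixed point.
Reacher's winning region = {2, 3, 4, 5, 6, 7, 8}.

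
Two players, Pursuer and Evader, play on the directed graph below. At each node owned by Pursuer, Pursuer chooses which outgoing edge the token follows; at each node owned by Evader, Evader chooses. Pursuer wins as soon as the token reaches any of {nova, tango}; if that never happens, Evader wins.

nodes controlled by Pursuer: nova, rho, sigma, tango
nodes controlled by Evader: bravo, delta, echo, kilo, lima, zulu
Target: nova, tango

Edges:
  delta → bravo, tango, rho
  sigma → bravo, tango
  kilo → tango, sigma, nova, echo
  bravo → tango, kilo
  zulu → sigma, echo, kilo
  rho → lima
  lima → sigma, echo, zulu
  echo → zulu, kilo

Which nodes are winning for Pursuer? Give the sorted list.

nova, sigma, tango

A0 = {nova, tango}
A1: add {sigma} — sigma (Pursuer) has sigma→tango.
A2 = A1; e.g. bravo (Evader) can still go to kilo. Fixed point.
Pursuer's winning region = {nova, sigma, tango}.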